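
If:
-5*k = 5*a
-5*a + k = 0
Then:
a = 0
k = 0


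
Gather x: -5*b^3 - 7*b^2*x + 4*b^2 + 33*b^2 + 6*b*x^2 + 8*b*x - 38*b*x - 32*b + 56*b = -5*b^3 + 37*b^2 + 6*b*x^2 + 24*b + x*(-7*b^2 - 30*b)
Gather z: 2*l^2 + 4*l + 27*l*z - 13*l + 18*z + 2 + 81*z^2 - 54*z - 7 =2*l^2 - 9*l + 81*z^2 + z*(27*l - 36) - 5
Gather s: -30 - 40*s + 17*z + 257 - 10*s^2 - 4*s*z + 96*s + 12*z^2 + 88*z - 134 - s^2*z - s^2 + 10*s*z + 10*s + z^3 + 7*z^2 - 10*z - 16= s^2*(-z - 11) + s*(6*z + 66) + z^3 + 19*z^2 + 95*z + 77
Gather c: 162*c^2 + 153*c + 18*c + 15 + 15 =162*c^2 + 171*c + 30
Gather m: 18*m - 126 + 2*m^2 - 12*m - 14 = 2*m^2 + 6*m - 140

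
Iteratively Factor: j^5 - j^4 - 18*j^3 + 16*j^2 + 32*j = (j + 1)*(j^4 - 2*j^3 - 16*j^2 + 32*j) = (j - 2)*(j + 1)*(j^3 - 16*j) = (j - 2)*(j + 1)*(j + 4)*(j^2 - 4*j) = (j - 4)*(j - 2)*(j + 1)*(j + 4)*(j)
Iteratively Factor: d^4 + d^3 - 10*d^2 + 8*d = (d - 2)*(d^3 + 3*d^2 - 4*d) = (d - 2)*(d + 4)*(d^2 - d) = (d - 2)*(d - 1)*(d + 4)*(d)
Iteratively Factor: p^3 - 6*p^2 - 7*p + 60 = (p - 4)*(p^2 - 2*p - 15) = (p - 5)*(p - 4)*(p + 3)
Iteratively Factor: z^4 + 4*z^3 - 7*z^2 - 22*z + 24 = (z - 1)*(z^3 + 5*z^2 - 2*z - 24) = (z - 2)*(z - 1)*(z^2 + 7*z + 12) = (z - 2)*(z - 1)*(z + 3)*(z + 4)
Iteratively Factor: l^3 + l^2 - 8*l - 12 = (l + 2)*(l^2 - l - 6) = (l + 2)^2*(l - 3)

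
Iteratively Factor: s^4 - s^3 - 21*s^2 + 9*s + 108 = (s - 4)*(s^3 + 3*s^2 - 9*s - 27) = (s - 4)*(s - 3)*(s^2 + 6*s + 9) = (s - 4)*(s - 3)*(s + 3)*(s + 3)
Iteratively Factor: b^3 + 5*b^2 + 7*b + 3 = (b + 1)*(b^2 + 4*b + 3) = (b + 1)^2*(b + 3)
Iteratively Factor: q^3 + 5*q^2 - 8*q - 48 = (q + 4)*(q^2 + q - 12) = (q + 4)^2*(q - 3)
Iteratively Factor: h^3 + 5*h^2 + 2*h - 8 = (h + 4)*(h^2 + h - 2) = (h - 1)*(h + 4)*(h + 2)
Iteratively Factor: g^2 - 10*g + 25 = (g - 5)*(g - 5)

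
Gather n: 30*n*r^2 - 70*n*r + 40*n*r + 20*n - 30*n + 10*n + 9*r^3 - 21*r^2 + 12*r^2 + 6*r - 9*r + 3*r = n*(30*r^2 - 30*r) + 9*r^3 - 9*r^2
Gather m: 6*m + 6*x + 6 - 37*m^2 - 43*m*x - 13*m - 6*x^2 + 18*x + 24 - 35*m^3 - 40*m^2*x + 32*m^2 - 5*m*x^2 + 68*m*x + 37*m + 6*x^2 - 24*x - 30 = -35*m^3 + m^2*(-40*x - 5) + m*(-5*x^2 + 25*x + 30)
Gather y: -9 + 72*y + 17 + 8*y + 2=80*y + 10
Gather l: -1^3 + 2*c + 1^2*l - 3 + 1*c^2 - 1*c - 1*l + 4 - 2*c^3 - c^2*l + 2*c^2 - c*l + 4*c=-2*c^3 + 3*c^2 + 5*c + l*(-c^2 - c)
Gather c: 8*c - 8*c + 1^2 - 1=0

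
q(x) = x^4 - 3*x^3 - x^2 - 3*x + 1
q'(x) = 4*x^3 - 9*x^2 - 2*x - 3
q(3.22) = -11.68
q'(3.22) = 30.79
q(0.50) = -1.06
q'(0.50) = -5.75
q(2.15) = -18.52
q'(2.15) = -9.15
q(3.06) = -15.82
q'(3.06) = 21.22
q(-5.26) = 1191.20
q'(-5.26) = -823.61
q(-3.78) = 364.24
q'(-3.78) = -340.08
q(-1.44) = 16.50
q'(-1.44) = -30.73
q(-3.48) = 272.42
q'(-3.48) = -273.61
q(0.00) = 1.00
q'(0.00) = -3.00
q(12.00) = 15373.00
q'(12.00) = 5589.00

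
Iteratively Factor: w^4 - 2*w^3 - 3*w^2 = (w - 3)*(w^3 + w^2) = w*(w - 3)*(w^2 + w) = w*(w - 3)*(w + 1)*(w)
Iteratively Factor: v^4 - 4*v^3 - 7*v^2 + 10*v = (v - 5)*(v^3 + v^2 - 2*v) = (v - 5)*(v - 1)*(v^2 + 2*v) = (v - 5)*(v - 1)*(v + 2)*(v)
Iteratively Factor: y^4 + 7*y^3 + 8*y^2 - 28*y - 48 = (y - 2)*(y^3 + 9*y^2 + 26*y + 24) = (y - 2)*(y + 3)*(y^2 + 6*y + 8) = (y - 2)*(y + 3)*(y + 4)*(y + 2)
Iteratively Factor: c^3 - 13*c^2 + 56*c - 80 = (c - 4)*(c^2 - 9*c + 20) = (c - 5)*(c - 4)*(c - 4)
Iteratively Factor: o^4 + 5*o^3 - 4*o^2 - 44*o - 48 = (o + 4)*(o^3 + o^2 - 8*o - 12) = (o + 2)*(o + 4)*(o^2 - o - 6) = (o - 3)*(o + 2)*(o + 4)*(o + 2)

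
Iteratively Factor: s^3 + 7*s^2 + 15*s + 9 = (s + 1)*(s^2 + 6*s + 9) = (s + 1)*(s + 3)*(s + 3)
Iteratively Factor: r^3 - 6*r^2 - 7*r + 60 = (r - 5)*(r^2 - r - 12) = (r - 5)*(r - 4)*(r + 3)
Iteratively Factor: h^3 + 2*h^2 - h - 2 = (h + 2)*(h^2 - 1) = (h - 1)*(h + 2)*(h + 1)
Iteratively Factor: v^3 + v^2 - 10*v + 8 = (v - 1)*(v^2 + 2*v - 8) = (v - 1)*(v + 4)*(v - 2)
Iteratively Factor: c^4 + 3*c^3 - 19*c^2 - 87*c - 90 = (c + 3)*(c^3 - 19*c - 30) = (c - 5)*(c + 3)*(c^2 + 5*c + 6) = (c - 5)*(c + 3)^2*(c + 2)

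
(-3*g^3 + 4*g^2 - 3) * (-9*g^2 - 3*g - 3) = 27*g^5 - 27*g^4 - 3*g^3 + 15*g^2 + 9*g + 9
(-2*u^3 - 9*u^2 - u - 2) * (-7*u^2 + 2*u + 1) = 14*u^5 + 59*u^4 - 13*u^3 + 3*u^2 - 5*u - 2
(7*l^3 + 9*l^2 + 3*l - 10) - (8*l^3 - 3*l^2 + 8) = -l^3 + 12*l^2 + 3*l - 18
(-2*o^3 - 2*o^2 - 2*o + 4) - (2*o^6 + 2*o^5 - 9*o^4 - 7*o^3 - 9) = -2*o^6 - 2*o^5 + 9*o^4 + 5*o^3 - 2*o^2 - 2*o + 13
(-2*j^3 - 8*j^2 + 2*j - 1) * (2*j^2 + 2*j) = -4*j^5 - 20*j^4 - 12*j^3 + 2*j^2 - 2*j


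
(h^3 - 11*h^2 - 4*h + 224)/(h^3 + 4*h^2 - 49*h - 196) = (h - 8)/(h + 7)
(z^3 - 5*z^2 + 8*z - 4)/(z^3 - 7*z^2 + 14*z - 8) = (z - 2)/(z - 4)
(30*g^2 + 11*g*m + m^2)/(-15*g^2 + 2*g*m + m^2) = (-6*g - m)/(3*g - m)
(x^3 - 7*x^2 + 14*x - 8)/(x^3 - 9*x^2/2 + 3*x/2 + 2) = 2*(x - 2)/(2*x + 1)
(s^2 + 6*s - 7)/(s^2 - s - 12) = (-s^2 - 6*s + 7)/(-s^2 + s + 12)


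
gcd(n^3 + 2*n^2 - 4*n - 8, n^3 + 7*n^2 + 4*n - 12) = n + 2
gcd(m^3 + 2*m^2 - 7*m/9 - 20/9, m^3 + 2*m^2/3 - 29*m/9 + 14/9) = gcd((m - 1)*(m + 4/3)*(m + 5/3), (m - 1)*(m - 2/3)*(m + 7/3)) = m - 1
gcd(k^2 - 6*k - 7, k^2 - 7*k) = k - 7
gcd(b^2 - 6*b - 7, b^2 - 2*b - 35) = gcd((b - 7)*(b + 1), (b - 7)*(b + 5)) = b - 7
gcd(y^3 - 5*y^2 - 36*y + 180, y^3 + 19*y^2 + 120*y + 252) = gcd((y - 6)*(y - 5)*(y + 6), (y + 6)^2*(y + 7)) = y + 6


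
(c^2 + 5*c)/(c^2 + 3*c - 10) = c/(c - 2)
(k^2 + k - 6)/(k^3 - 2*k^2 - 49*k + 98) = (k + 3)/(k^2 - 49)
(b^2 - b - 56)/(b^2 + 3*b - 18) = (b^2 - b - 56)/(b^2 + 3*b - 18)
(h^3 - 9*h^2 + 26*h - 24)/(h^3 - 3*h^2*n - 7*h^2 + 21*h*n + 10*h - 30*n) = (h^2 - 7*h + 12)/(h^2 - 3*h*n - 5*h + 15*n)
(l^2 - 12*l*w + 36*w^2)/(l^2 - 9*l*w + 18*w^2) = (-l + 6*w)/(-l + 3*w)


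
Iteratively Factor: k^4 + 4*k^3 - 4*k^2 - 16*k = (k - 2)*(k^3 + 6*k^2 + 8*k) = (k - 2)*(k + 4)*(k^2 + 2*k) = k*(k - 2)*(k + 4)*(k + 2)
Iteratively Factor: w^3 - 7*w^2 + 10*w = (w - 5)*(w^2 - 2*w) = w*(w - 5)*(w - 2)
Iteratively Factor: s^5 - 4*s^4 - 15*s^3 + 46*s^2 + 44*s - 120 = (s + 2)*(s^4 - 6*s^3 - 3*s^2 + 52*s - 60) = (s - 5)*(s + 2)*(s^3 - s^2 - 8*s + 12) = (s - 5)*(s + 2)*(s + 3)*(s^2 - 4*s + 4) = (s - 5)*(s - 2)*(s + 2)*(s + 3)*(s - 2)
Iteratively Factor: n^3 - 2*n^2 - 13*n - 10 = (n + 1)*(n^2 - 3*n - 10) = (n - 5)*(n + 1)*(n + 2)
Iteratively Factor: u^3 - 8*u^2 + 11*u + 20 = (u + 1)*(u^2 - 9*u + 20) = (u - 5)*(u + 1)*(u - 4)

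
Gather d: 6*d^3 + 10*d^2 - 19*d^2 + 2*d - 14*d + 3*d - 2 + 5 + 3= 6*d^3 - 9*d^2 - 9*d + 6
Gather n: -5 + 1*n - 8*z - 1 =n - 8*z - 6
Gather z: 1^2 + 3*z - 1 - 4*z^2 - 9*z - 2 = -4*z^2 - 6*z - 2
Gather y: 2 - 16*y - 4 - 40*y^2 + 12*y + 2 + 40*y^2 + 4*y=0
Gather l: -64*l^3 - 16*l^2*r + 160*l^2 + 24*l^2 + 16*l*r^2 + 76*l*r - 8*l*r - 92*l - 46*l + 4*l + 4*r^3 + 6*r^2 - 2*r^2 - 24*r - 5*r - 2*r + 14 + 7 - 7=-64*l^3 + l^2*(184 - 16*r) + l*(16*r^2 + 68*r - 134) + 4*r^3 + 4*r^2 - 31*r + 14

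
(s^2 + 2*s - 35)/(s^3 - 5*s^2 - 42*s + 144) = (s^2 + 2*s - 35)/(s^3 - 5*s^2 - 42*s + 144)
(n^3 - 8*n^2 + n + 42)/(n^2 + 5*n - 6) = (n^3 - 8*n^2 + n + 42)/(n^2 + 5*n - 6)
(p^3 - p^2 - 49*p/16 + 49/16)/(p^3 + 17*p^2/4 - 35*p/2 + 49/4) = (p + 7/4)/(p + 7)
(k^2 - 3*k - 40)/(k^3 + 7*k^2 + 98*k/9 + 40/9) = 9*(k - 8)/(9*k^2 + 18*k + 8)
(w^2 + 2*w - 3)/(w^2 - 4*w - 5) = (-w^2 - 2*w + 3)/(-w^2 + 4*w + 5)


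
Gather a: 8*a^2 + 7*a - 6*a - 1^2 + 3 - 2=8*a^2 + a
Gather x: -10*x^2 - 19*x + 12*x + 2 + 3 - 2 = -10*x^2 - 7*x + 3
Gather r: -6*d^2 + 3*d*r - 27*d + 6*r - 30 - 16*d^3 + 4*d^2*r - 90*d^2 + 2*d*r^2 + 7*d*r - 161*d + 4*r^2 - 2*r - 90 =-16*d^3 - 96*d^2 - 188*d + r^2*(2*d + 4) + r*(4*d^2 + 10*d + 4) - 120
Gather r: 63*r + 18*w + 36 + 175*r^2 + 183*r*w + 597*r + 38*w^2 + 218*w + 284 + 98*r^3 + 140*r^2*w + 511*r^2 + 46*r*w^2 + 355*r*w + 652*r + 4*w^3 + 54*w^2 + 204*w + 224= 98*r^3 + r^2*(140*w + 686) + r*(46*w^2 + 538*w + 1312) + 4*w^3 + 92*w^2 + 440*w + 544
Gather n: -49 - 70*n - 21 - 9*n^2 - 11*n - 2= -9*n^2 - 81*n - 72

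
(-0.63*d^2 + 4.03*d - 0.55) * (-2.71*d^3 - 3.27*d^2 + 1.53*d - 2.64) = 1.7073*d^5 - 8.8612*d^4 - 12.6515*d^3 + 9.6276*d^2 - 11.4807*d + 1.452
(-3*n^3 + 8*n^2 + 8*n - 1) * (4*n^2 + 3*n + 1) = -12*n^5 + 23*n^4 + 53*n^3 + 28*n^2 + 5*n - 1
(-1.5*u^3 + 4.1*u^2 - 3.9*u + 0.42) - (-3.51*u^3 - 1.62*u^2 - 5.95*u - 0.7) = 2.01*u^3 + 5.72*u^2 + 2.05*u + 1.12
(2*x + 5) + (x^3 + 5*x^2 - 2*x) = x^3 + 5*x^2 + 5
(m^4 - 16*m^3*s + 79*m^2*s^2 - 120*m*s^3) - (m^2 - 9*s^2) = m^4 - 16*m^3*s + 79*m^2*s^2 - m^2 - 120*m*s^3 + 9*s^2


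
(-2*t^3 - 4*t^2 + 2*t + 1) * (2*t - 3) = -4*t^4 - 2*t^3 + 16*t^2 - 4*t - 3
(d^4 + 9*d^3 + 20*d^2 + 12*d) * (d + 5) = d^5 + 14*d^4 + 65*d^3 + 112*d^2 + 60*d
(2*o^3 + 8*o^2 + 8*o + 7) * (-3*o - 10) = -6*o^4 - 44*o^3 - 104*o^2 - 101*o - 70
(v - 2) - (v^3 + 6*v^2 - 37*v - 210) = -v^3 - 6*v^2 + 38*v + 208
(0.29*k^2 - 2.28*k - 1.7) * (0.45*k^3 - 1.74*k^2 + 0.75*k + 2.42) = 0.1305*k^5 - 1.5306*k^4 + 3.4197*k^3 + 1.9498*k^2 - 6.7926*k - 4.114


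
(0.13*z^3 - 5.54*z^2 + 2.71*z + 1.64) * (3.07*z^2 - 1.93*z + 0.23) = 0.3991*z^5 - 17.2587*z^4 + 19.0418*z^3 - 1.4697*z^2 - 2.5419*z + 0.3772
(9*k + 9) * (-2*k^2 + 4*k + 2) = -18*k^3 + 18*k^2 + 54*k + 18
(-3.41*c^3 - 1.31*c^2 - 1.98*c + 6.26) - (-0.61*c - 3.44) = -3.41*c^3 - 1.31*c^2 - 1.37*c + 9.7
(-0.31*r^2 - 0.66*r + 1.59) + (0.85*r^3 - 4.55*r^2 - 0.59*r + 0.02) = 0.85*r^3 - 4.86*r^2 - 1.25*r + 1.61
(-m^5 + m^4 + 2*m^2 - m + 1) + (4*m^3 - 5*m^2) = -m^5 + m^4 + 4*m^3 - 3*m^2 - m + 1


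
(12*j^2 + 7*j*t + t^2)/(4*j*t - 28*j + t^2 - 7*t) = (3*j + t)/(t - 7)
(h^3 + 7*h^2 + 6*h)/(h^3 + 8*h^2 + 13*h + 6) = h/(h + 1)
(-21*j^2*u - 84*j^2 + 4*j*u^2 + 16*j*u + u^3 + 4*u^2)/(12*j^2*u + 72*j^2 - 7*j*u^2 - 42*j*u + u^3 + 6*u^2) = (7*j*u + 28*j + u^2 + 4*u)/(-4*j*u - 24*j + u^2 + 6*u)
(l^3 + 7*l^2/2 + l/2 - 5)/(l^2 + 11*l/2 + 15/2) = (l^2 + l - 2)/(l + 3)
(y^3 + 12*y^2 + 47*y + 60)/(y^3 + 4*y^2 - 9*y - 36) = (y + 5)/(y - 3)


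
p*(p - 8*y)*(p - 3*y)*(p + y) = p^4 - 10*p^3*y + 13*p^2*y^2 + 24*p*y^3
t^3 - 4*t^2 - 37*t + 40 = (t - 8)*(t - 1)*(t + 5)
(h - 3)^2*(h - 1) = h^3 - 7*h^2 + 15*h - 9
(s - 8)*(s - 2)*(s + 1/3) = s^3 - 29*s^2/3 + 38*s/3 + 16/3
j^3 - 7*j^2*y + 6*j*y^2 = j*(j - 6*y)*(j - y)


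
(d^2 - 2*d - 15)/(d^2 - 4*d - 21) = (d - 5)/(d - 7)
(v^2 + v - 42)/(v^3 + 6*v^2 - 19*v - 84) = (v - 6)/(v^2 - v - 12)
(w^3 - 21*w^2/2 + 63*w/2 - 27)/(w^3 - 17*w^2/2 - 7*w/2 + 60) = (2*w^2 - 15*w + 18)/(2*w^2 - 11*w - 40)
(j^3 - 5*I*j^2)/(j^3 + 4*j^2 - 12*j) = j*(j - 5*I)/(j^2 + 4*j - 12)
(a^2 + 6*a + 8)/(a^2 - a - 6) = (a + 4)/(a - 3)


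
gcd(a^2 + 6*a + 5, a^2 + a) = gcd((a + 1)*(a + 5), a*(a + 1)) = a + 1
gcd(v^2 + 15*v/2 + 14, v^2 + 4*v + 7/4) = v + 7/2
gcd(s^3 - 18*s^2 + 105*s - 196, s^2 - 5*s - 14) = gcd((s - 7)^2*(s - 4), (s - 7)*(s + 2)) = s - 7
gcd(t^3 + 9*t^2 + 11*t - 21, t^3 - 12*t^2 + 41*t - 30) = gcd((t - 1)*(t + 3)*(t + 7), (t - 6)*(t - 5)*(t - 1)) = t - 1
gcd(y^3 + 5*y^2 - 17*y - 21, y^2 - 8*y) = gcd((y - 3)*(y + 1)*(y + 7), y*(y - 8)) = 1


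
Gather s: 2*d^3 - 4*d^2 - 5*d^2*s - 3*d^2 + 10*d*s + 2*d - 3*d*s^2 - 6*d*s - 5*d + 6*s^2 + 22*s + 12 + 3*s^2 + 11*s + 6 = 2*d^3 - 7*d^2 - 3*d + s^2*(9 - 3*d) + s*(-5*d^2 + 4*d + 33) + 18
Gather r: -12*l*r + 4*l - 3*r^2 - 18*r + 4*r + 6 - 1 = 4*l - 3*r^2 + r*(-12*l - 14) + 5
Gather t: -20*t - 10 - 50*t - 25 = -70*t - 35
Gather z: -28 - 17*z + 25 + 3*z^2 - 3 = 3*z^2 - 17*z - 6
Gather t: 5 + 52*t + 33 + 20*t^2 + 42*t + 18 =20*t^2 + 94*t + 56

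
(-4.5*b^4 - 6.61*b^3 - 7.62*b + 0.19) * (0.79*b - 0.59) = -3.555*b^5 - 2.5669*b^4 + 3.8999*b^3 - 6.0198*b^2 + 4.6459*b - 0.1121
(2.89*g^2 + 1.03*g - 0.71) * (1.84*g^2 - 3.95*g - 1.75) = 5.3176*g^4 - 9.5203*g^3 - 10.4324*g^2 + 1.002*g + 1.2425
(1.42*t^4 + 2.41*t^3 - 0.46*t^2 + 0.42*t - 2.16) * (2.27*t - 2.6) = 3.2234*t^5 + 1.7787*t^4 - 7.3102*t^3 + 2.1494*t^2 - 5.9952*t + 5.616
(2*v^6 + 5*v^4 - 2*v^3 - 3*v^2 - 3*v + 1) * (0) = 0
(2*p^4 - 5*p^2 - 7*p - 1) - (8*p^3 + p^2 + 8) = 2*p^4 - 8*p^3 - 6*p^2 - 7*p - 9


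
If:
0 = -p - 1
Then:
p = -1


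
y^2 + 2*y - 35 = (y - 5)*(y + 7)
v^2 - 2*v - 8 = (v - 4)*(v + 2)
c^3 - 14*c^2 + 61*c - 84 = (c - 7)*(c - 4)*(c - 3)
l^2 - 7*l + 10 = (l - 5)*(l - 2)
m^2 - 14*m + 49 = (m - 7)^2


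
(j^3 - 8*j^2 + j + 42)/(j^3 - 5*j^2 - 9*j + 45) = (j^2 - 5*j - 14)/(j^2 - 2*j - 15)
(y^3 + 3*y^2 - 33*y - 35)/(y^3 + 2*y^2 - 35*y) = (y + 1)/y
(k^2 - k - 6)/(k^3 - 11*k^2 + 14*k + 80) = (k - 3)/(k^2 - 13*k + 40)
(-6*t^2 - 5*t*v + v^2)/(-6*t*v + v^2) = (t + v)/v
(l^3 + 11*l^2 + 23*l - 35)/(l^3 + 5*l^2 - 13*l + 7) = (l + 5)/(l - 1)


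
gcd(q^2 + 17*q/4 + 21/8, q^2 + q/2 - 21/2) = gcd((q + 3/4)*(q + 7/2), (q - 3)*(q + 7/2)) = q + 7/2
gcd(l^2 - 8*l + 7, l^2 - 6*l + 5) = l - 1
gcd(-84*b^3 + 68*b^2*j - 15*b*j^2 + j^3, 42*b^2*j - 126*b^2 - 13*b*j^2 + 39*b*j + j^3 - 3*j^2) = 42*b^2 - 13*b*j + j^2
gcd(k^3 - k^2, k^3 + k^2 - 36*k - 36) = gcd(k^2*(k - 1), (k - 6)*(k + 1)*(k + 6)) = 1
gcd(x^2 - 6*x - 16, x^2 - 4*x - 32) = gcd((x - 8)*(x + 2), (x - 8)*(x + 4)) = x - 8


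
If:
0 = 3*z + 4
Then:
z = -4/3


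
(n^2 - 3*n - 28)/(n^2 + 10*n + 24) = (n - 7)/(n + 6)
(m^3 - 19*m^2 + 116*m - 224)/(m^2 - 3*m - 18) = (-m^3 + 19*m^2 - 116*m + 224)/(-m^2 + 3*m + 18)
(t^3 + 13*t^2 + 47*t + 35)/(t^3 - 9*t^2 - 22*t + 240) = (t^2 + 8*t + 7)/(t^2 - 14*t + 48)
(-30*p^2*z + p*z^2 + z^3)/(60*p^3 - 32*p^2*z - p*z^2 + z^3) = z/(-2*p + z)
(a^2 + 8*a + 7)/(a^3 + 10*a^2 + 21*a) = (a + 1)/(a*(a + 3))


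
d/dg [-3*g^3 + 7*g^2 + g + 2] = -9*g^2 + 14*g + 1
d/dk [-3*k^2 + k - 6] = 1 - 6*k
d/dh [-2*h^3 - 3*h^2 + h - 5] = -6*h^2 - 6*h + 1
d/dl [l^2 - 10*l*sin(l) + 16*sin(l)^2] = -10*l*cos(l) + 2*l - 10*sin(l) + 16*sin(2*l)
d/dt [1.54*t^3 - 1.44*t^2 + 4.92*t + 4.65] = 4.62*t^2 - 2.88*t + 4.92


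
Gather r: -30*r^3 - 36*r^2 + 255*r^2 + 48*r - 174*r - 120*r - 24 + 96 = -30*r^3 + 219*r^2 - 246*r + 72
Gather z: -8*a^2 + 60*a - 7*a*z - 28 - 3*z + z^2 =-8*a^2 + 60*a + z^2 + z*(-7*a - 3) - 28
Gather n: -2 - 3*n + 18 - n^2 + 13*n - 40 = -n^2 + 10*n - 24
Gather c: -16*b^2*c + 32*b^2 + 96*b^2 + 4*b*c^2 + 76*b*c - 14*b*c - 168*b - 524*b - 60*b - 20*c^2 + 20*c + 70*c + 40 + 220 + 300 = 128*b^2 - 752*b + c^2*(4*b - 20) + c*(-16*b^2 + 62*b + 90) + 560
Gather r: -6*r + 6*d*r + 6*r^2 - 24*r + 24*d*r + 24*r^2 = 30*r^2 + r*(30*d - 30)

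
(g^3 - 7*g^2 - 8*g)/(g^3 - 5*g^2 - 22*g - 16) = g/(g + 2)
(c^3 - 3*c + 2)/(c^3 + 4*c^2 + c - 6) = (c - 1)/(c + 3)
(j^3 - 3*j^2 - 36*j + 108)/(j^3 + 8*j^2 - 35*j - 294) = (j^2 + 3*j - 18)/(j^2 + 14*j + 49)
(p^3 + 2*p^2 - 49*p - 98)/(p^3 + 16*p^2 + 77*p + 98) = (p - 7)/(p + 7)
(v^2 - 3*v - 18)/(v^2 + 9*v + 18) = (v - 6)/(v + 6)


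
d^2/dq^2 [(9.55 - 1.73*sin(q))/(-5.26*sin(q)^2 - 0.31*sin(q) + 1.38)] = (-47.8649479999999*sin(q)^5 + 1059.723258*sin(q)^4 + 67.1002419999998*sin(q)^3 - 1307.889659*sin(q)^2 - 17.296158*sin(q) - 138.998402)/(5.26*sin(q)^2 + 0.31*sin(q) - 1.38)^3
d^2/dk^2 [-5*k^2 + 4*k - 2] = -10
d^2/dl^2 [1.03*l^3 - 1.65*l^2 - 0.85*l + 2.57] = 6.18*l - 3.3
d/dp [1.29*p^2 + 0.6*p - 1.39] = 2.58*p + 0.6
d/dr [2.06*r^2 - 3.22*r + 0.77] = 4.12*r - 3.22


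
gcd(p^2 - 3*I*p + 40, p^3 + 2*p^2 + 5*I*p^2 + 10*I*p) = p + 5*I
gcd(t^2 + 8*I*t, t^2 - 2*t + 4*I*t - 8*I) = 1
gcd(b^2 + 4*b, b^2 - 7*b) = b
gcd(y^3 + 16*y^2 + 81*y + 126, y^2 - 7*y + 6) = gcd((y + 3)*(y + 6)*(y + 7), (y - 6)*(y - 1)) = 1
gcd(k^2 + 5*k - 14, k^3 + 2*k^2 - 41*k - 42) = k + 7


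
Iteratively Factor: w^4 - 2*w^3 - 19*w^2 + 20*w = (w)*(w^3 - 2*w^2 - 19*w + 20) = w*(w - 5)*(w^2 + 3*w - 4) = w*(w - 5)*(w - 1)*(w + 4)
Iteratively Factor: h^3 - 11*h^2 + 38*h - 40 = (h - 5)*(h^2 - 6*h + 8) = (h - 5)*(h - 4)*(h - 2)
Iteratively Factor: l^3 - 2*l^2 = (l)*(l^2 - 2*l) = l^2*(l - 2)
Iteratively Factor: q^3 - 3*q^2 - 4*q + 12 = (q + 2)*(q^2 - 5*q + 6) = (q - 3)*(q + 2)*(q - 2)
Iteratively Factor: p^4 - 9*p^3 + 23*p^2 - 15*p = (p - 3)*(p^3 - 6*p^2 + 5*p) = (p - 3)*(p - 1)*(p^2 - 5*p) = p*(p - 3)*(p - 1)*(p - 5)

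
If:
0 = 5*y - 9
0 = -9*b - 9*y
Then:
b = -9/5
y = 9/5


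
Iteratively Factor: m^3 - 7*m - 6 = (m - 3)*(m^2 + 3*m + 2) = (m - 3)*(m + 2)*(m + 1)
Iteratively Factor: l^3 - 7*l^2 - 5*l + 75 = (l + 3)*(l^2 - 10*l + 25) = (l - 5)*(l + 3)*(l - 5)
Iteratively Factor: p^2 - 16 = (p + 4)*(p - 4)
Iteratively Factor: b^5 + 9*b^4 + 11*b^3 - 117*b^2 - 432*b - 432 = (b + 3)*(b^4 + 6*b^3 - 7*b^2 - 96*b - 144) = (b + 3)^2*(b^3 + 3*b^2 - 16*b - 48) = (b + 3)^2*(b + 4)*(b^2 - b - 12) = (b + 3)^3*(b + 4)*(b - 4)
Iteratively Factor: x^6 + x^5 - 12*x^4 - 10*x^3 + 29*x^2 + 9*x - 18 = (x - 1)*(x^5 + 2*x^4 - 10*x^3 - 20*x^2 + 9*x + 18) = (x - 1)*(x + 2)*(x^4 - 10*x^2 + 9) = (x - 3)*(x - 1)*(x + 2)*(x^3 + 3*x^2 - x - 3) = (x - 3)*(x - 1)^2*(x + 2)*(x^2 + 4*x + 3) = (x - 3)*(x - 1)^2*(x + 1)*(x + 2)*(x + 3)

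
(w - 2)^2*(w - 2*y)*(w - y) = w^4 - 3*w^3*y - 4*w^3 + 2*w^2*y^2 + 12*w^2*y + 4*w^2 - 8*w*y^2 - 12*w*y + 8*y^2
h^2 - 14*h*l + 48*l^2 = (h - 8*l)*(h - 6*l)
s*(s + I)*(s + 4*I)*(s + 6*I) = s^4 + 11*I*s^3 - 34*s^2 - 24*I*s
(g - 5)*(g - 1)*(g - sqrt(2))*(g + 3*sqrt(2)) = g^4 - 6*g^3 + 2*sqrt(2)*g^3 - 12*sqrt(2)*g^2 - g^2 + 10*sqrt(2)*g + 36*g - 30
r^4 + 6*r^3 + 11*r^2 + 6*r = r*(r + 1)*(r + 2)*(r + 3)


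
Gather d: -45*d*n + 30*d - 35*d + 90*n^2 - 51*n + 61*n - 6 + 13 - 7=d*(-45*n - 5) + 90*n^2 + 10*n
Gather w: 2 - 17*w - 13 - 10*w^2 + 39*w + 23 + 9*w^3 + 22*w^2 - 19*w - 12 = 9*w^3 + 12*w^2 + 3*w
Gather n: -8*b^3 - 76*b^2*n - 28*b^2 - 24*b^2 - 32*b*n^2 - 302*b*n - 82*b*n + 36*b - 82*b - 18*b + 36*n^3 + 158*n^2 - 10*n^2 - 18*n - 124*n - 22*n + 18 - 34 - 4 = -8*b^3 - 52*b^2 - 64*b + 36*n^3 + n^2*(148 - 32*b) + n*(-76*b^2 - 384*b - 164) - 20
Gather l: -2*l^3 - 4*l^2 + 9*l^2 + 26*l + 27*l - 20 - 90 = -2*l^3 + 5*l^2 + 53*l - 110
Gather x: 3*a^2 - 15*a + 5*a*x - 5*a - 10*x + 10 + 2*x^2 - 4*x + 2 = 3*a^2 - 20*a + 2*x^2 + x*(5*a - 14) + 12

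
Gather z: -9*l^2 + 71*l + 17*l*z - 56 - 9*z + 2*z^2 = -9*l^2 + 71*l + 2*z^2 + z*(17*l - 9) - 56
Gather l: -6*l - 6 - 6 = -6*l - 12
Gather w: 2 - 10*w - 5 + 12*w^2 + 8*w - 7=12*w^2 - 2*w - 10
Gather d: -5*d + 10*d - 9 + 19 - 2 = 5*d + 8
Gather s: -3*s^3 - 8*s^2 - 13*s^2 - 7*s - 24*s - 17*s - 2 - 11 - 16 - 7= -3*s^3 - 21*s^2 - 48*s - 36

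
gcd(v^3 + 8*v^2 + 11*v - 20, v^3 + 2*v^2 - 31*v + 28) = v - 1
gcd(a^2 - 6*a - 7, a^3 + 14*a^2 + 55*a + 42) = a + 1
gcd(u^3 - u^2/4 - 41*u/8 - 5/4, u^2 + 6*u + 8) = u + 2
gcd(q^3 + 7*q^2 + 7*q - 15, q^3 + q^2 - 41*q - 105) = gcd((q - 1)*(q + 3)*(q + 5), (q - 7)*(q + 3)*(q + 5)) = q^2 + 8*q + 15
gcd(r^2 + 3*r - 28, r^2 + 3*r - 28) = r^2 + 3*r - 28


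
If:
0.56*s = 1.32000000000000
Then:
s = 2.36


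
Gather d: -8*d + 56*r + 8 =-8*d + 56*r + 8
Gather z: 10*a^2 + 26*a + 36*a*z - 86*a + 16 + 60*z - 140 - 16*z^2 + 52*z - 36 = 10*a^2 - 60*a - 16*z^2 + z*(36*a + 112) - 160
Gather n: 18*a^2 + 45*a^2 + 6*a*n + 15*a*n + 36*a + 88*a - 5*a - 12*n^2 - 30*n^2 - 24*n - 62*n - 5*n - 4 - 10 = 63*a^2 + 119*a - 42*n^2 + n*(21*a - 91) - 14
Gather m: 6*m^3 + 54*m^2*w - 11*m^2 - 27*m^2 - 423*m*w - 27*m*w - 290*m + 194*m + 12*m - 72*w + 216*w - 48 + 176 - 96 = 6*m^3 + m^2*(54*w - 38) + m*(-450*w - 84) + 144*w + 32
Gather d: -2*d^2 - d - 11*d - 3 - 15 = -2*d^2 - 12*d - 18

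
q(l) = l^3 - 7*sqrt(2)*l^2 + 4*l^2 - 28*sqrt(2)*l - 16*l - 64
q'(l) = 3*l^2 - 14*sqrt(2)*l + 8*l - 28*sqrt(2) - 16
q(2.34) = -213.59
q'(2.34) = -66.78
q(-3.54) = 14.52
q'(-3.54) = 23.77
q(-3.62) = 12.52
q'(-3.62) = 26.43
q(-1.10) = -11.31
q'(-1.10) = -38.99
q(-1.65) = 7.18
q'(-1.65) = -27.96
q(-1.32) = -3.19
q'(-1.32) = -34.80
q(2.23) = -206.23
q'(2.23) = -66.99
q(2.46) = -221.59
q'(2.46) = -66.47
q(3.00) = -256.89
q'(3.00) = -63.99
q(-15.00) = -3932.42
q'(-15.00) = 796.39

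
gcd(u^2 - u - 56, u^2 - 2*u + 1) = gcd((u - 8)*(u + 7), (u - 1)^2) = 1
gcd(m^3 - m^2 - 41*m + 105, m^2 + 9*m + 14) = m + 7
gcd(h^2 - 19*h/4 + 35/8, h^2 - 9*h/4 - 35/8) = h - 7/2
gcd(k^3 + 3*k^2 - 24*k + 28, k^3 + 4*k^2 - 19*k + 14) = k^2 + 5*k - 14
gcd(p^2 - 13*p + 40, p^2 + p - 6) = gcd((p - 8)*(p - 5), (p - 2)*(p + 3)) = 1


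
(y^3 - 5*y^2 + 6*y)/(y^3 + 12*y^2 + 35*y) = (y^2 - 5*y + 6)/(y^2 + 12*y + 35)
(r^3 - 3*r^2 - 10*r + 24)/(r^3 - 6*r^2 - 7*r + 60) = (r - 2)/(r - 5)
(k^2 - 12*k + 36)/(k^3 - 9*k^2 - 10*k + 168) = (k - 6)/(k^2 - 3*k - 28)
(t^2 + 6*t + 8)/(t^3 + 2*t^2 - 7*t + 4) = (t + 2)/(t^2 - 2*t + 1)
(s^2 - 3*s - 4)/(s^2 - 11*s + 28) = (s + 1)/(s - 7)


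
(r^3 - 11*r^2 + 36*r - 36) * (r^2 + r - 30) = r^5 - 10*r^4 - 5*r^3 + 330*r^2 - 1116*r + 1080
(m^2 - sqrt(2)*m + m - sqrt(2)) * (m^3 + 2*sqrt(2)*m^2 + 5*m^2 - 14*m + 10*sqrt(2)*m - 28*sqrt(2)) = m^5 + sqrt(2)*m^4 + 6*m^4 - 13*m^3 + 6*sqrt(2)*m^3 - 38*m^2 - 9*sqrt(2)*m^2 - 14*sqrt(2)*m + 36*m + 56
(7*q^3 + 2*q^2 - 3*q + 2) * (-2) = -14*q^3 - 4*q^2 + 6*q - 4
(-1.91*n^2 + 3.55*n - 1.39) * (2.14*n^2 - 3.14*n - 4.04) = -4.0874*n^4 + 13.5944*n^3 - 6.4052*n^2 - 9.9774*n + 5.6156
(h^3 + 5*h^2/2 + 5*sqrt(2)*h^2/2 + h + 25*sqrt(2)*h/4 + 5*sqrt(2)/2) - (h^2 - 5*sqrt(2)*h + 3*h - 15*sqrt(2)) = h^3 + 3*h^2/2 + 5*sqrt(2)*h^2/2 - 2*h + 45*sqrt(2)*h/4 + 35*sqrt(2)/2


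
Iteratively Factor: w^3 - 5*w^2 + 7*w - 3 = (w - 1)*(w^2 - 4*w + 3) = (w - 1)^2*(w - 3)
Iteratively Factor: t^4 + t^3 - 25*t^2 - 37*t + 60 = (t - 1)*(t^3 + 2*t^2 - 23*t - 60) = (t - 1)*(t + 4)*(t^2 - 2*t - 15) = (t - 5)*(t - 1)*(t + 4)*(t + 3)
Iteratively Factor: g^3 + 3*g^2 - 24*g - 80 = (g - 5)*(g^2 + 8*g + 16) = (g - 5)*(g + 4)*(g + 4)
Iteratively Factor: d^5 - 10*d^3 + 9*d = (d + 1)*(d^4 - d^3 - 9*d^2 + 9*d) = (d - 3)*(d + 1)*(d^3 + 2*d^2 - 3*d) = (d - 3)*(d + 1)*(d + 3)*(d^2 - d) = (d - 3)*(d - 1)*(d + 1)*(d + 3)*(d)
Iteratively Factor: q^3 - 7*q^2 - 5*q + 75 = (q - 5)*(q^2 - 2*q - 15) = (q - 5)*(q + 3)*(q - 5)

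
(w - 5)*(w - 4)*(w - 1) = w^3 - 10*w^2 + 29*w - 20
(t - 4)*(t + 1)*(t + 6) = t^3 + 3*t^2 - 22*t - 24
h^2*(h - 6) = h^3 - 6*h^2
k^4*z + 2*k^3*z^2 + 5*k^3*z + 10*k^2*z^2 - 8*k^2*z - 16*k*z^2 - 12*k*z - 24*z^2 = (k - 2)*(k + 6)*(k + 2*z)*(k*z + z)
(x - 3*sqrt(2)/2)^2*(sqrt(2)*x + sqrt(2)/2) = sqrt(2)*x^3 - 6*x^2 + sqrt(2)*x^2/2 - 3*x + 9*sqrt(2)*x/2 + 9*sqrt(2)/4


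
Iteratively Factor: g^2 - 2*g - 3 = (g - 3)*(g + 1)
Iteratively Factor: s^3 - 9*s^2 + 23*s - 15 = (s - 1)*(s^2 - 8*s + 15) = (s - 5)*(s - 1)*(s - 3)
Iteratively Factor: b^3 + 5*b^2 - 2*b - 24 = (b + 4)*(b^2 + b - 6) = (b - 2)*(b + 4)*(b + 3)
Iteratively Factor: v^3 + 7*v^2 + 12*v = (v)*(v^2 + 7*v + 12) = v*(v + 4)*(v + 3)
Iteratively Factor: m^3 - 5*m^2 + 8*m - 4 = (m - 1)*(m^2 - 4*m + 4) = (m - 2)*(m - 1)*(m - 2)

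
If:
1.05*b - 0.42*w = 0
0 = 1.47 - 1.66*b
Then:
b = 0.89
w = 2.21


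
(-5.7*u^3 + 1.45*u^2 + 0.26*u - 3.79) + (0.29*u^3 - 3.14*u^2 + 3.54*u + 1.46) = -5.41*u^3 - 1.69*u^2 + 3.8*u - 2.33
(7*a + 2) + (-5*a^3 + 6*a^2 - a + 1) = -5*a^3 + 6*a^2 + 6*a + 3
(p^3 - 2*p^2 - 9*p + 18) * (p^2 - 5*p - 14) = p^5 - 7*p^4 - 13*p^3 + 91*p^2 + 36*p - 252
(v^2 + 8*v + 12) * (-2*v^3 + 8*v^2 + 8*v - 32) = -2*v^5 - 8*v^4 + 48*v^3 + 128*v^2 - 160*v - 384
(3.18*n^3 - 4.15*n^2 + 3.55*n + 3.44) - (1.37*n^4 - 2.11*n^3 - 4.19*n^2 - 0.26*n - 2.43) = -1.37*n^4 + 5.29*n^3 + 0.04*n^2 + 3.81*n + 5.87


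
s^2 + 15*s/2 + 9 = (s + 3/2)*(s + 6)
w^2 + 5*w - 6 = (w - 1)*(w + 6)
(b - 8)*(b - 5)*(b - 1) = b^3 - 14*b^2 + 53*b - 40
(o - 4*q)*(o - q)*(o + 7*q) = o^3 + 2*o^2*q - 31*o*q^2 + 28*q^3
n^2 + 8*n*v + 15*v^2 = (n + 3*v)*(n + 5*v)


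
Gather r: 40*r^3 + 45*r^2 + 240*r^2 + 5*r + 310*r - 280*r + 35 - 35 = 40*r^3 + 285*r^2 + 35*r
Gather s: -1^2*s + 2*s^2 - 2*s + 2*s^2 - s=4*s^2 - 4*s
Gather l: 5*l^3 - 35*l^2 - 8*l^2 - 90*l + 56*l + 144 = 5*l^3 - 43*l^2 - 34*l + 144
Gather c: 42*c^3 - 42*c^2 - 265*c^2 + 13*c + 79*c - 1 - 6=42*c^3 - 307*c^2 + 92*c - 7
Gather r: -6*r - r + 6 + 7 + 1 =14 - 7*r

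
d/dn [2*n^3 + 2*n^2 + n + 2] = 6*n^2 + 4*n + 1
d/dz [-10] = 0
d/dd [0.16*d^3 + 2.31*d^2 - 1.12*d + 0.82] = 0.48*d^2 + 4.62*d - 1.12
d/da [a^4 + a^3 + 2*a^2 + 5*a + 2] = 4*a^3 + 3*a^2 + 4*a + 5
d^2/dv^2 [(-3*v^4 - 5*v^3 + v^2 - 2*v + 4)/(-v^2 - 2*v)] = 2*(3*v^6 + 18*v^5 + 36*v^4 + 24*v^3 - 12*v^2 - 24*v - 16)/(v^3*(v^3 + 6*v^2 + 12*v + 8))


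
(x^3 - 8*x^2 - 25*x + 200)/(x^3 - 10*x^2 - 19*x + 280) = (x - 5)/(x - 7)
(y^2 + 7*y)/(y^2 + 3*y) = (y + 7)/(y + 3)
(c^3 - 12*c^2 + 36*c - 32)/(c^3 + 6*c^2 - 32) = (c^2 - 10*c + 16)/(c^2 + 8*c + 16)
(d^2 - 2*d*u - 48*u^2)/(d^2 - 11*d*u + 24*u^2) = (-d - 6*u)/(-d + 3*u)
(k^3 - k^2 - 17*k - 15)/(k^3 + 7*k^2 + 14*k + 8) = (k^2 - 2*k - 15)/(k^2 + 6*k + 8)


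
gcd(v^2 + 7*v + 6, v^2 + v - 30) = v + 6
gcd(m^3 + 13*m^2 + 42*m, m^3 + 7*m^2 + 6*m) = m^2 + 6*m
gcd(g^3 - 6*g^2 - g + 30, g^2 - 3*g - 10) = g^2 - 3*g - 10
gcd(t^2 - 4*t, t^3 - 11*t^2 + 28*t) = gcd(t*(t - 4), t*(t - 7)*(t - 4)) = t^2 - 4*t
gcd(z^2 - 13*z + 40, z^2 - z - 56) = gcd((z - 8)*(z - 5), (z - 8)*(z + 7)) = z - 8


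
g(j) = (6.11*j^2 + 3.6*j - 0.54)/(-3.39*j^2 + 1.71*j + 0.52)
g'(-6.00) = 0.05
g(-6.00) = -1.50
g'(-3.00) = 0.16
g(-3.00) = -1.24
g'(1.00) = 20.91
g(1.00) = -7.91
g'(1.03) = 17.11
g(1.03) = -7.34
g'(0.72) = 431989.17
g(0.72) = -845.11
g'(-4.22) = 0.09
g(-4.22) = -1.39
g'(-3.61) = 0.12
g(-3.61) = -1.33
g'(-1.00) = 1.08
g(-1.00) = -0.43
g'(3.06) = 0.33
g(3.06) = -2.60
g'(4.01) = 0.17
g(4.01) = -2.38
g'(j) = (6.78*j - 1.71)*(6.11*j^2 + 3.6*j - 0.54)/(-3.39*j^2 + 1.71*j + 0.52)^2 + (12.22*j + 3.6)/(-3.39*j^2 + 1.71*j + 0.52) = (22.6521*j^2 + 2.6932*j + 2.7954)/(11.4921*j^4 - 11.5938*j^3 - 0.601500000000001*j^2 + 1.7784*j + 0.2704)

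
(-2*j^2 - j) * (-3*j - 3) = 6*j^3 + 9*j^2 + 3*j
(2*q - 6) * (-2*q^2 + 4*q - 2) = -4*q^3 + 20*q^2 - 28*q + 12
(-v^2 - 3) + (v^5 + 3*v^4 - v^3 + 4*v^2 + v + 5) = v^5 + 3*v^4 - v^3 + 3*v^2 + v + 2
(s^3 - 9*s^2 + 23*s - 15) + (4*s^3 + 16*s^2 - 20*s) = 5*s^3 + 7*s^2 + 3*s - 15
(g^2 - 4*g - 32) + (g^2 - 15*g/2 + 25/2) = 2*g^2 - 23*g/2 - 39/2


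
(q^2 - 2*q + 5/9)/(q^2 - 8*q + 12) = (q^2 - 2*q + 5/9)/(q^2 - 8*q + 12)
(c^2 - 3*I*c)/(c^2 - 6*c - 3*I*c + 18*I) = c/(c - 6)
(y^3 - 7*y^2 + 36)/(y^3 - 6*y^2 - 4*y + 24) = (y - 3)/(y - 2)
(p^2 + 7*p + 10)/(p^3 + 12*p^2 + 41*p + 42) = (p + 5)/(p^2 + 10*p + 21)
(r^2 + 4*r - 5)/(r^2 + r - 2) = (r + 5)/(r + 2)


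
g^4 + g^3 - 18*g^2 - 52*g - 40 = (g - 5)*(g + 2)^3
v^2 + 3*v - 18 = (v - 3)*(v + 6)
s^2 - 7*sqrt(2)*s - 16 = (s - 8*sqrt(2))*(s + sqrt(2))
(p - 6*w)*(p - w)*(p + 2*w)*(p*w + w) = p^4*w - 5*p^3*w^2 + p^3*w - 8*p^2*w^3 - 5*p^2*w^2 + 12*p*w^4 - 8*p*w^3 + 12*w^4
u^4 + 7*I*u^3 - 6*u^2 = u^2*(u + I)*(u + 6*I)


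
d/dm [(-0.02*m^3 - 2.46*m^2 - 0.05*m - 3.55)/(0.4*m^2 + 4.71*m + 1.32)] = (-0.008*m^4 - 0.1884*m^3 - 11.6458*m^2 - 3.6544*m + 16.6545)/(0.16*m^4 + 3.768*m^3 + 23.2401*m^2 + 12.4344*m + 1.7424)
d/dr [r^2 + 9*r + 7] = 2*r + 9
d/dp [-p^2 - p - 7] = -2*p - 1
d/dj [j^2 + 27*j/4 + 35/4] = 2*j + 27/4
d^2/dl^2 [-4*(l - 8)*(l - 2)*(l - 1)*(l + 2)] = -48*l^2 + 216*l - 32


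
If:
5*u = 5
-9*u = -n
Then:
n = 9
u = 1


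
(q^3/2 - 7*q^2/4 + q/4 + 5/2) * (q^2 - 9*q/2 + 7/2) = q^5/2 - 4*q^4 + 79*q^3/8 - 19*q^2/4 - 83*q/8 + 35/4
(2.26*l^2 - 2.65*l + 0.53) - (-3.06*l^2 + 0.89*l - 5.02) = 5.32*l^2 - 3.54*l + 5.55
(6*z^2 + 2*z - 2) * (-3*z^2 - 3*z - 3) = -18*z^4 - 24*z^3 - 18*z^2 + 6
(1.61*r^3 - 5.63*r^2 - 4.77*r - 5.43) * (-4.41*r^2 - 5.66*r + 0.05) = -7.1001*r^5 + 15.7157*r^4 + 52.982*r^3 + 50.663*r^2 + 30.4953*r - 0.2715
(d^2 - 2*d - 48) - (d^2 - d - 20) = -d - 28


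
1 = 1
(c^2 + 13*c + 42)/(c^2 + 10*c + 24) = (c + 7)/(c + 4)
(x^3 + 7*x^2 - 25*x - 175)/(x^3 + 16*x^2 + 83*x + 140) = (x - 5)/(x + 4)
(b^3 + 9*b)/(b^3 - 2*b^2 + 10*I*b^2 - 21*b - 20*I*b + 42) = b*(b - 3*I)/(b^2 + b*(-2 + 7*I) - 14*I)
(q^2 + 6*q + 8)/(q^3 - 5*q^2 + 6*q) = (q^2 + 6*q + 8)/(q*(q^2 - 5*q + 6))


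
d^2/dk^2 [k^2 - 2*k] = 2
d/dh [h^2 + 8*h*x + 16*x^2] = 2*h + 8*x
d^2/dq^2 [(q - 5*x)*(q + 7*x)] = 2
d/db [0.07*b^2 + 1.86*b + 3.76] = 0.14*b + 1.86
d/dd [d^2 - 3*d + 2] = 2*d - 3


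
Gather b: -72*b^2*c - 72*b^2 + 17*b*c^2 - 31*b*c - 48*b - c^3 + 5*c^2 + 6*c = b^2*(-72*c - 72) + b*(17*c^2 - 31*c - 48) - c^3 + 5*c^2 + 6*c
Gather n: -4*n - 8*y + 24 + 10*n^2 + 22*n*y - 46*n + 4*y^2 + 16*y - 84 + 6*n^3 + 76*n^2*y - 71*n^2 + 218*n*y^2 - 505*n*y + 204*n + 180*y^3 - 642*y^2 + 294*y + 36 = 6*n^3 + n^2*(76*y - 61) + n*(218*y^2 - 483*y + 154) + 180*y^3 - 638*y^2 + 302*y - 24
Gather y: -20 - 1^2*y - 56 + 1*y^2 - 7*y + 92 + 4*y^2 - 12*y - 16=5*y^2 - 20*y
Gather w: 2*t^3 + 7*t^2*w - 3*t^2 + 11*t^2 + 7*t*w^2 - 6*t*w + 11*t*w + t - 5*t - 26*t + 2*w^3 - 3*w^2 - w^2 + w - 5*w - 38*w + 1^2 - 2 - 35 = 2*t^3 + 8*t^2 - 30*t + 2*w^3 + w^2*(7*t - 4) + w*(7*t^2 + 5*t - 42) - 36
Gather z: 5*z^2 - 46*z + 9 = 5*z^2 - 46*z + 9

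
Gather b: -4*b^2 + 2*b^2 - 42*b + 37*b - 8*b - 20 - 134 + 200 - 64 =-2*b^2 - 13*b - 18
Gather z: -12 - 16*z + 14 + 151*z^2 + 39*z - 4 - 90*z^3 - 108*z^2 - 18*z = -90*z^3 + 43*z^2 + 5*z - 2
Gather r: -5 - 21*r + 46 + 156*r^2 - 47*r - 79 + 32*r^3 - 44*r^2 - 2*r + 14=32*r^3 + 112*r^2 - 70*r - 24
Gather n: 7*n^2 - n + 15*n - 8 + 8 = 7*n^2 + 14*n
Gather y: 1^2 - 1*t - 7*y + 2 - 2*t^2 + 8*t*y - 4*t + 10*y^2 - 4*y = -2*t^2 - 5*t + 10*y^2 + y*(8*t - 11) + 3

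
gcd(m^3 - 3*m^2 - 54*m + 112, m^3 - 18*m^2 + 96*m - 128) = m^2 - 10*m + 16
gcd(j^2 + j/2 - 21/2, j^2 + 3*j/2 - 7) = j + 7/2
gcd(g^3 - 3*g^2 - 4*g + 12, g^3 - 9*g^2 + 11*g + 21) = g - 3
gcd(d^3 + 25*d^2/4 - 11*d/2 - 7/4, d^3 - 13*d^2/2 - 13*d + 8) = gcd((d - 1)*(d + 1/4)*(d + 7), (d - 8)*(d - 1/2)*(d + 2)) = 1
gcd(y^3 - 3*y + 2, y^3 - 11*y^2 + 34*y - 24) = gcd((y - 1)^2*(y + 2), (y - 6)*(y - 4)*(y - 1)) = y - 1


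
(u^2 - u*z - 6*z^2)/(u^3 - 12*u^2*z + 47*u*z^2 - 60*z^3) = (u + 2*z)/(u^2 - 9*u*z + 20*z^2)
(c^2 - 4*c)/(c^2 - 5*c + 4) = c/(c - 1)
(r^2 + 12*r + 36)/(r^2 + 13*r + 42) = (r + 6)/(r + 7)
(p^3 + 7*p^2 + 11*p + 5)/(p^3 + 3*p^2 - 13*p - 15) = (p + 1)/(p - 3)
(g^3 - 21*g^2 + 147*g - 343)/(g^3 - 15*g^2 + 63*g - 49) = (g - 7)/(g - 1)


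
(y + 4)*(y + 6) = y^2 + 10*y + 24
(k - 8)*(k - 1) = k^2 - 9*k + 8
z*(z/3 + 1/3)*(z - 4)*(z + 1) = z^4/3 - 2*z^3/3 - 7*z^2/3 - 4*z/3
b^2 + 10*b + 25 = (b + 5)^2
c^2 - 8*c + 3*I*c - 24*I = (c - 8)*(c + 3*I)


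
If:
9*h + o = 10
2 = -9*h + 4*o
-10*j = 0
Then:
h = 38/45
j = 0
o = 12/5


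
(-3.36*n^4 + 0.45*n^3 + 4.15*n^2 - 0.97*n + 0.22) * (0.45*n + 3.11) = -1.512*n^5 - 10.2471*n^4 + 3.267*n^3 + 12.47*n^2 - 2.9177*n + 0.6842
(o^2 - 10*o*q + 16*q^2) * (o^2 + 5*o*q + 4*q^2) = o^4 - 5*o^3*q - 30*o^2*q^2 + 40*o*q^3 + 64*q^4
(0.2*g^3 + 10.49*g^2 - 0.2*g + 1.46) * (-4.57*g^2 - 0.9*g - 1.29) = -0.914*g^5 - 48.1193*g^4 - 8.785*g^3 - 20.0243*g^2 - 1.056*g - 1.8834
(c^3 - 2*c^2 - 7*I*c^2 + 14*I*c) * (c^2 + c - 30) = c^5 - c^4 - 7*I*c^4 - 32*c^3 + 7*I*c^3 + 60*c^2 + 224*I*c^2 - 420*I*c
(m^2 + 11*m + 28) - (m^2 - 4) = 11*m + 32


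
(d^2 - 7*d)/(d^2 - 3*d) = (d - 7)/(d - 3)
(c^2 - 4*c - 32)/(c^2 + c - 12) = (c - 8)/(c - 3)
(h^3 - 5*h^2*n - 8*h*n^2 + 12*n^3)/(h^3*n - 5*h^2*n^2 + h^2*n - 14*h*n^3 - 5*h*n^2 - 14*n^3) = (h^2 - 7*h*n + 6*n^2)/(n*(h^2 - 7*h*n + h - 7*n))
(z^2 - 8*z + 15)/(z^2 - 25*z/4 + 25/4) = 4*(z - 3)/(4*z - 5)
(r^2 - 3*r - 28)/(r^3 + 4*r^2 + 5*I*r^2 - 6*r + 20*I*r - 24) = (r - 7)/(r^2 + 5*I*r - 6)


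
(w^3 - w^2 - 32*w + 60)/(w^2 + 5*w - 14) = (w^2 + w - 30)/(w + 7)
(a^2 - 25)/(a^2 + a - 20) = (a - 5)/(a - 4)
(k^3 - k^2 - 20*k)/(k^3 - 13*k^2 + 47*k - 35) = k*(k + 4)/(k^2 - 8*k + 7)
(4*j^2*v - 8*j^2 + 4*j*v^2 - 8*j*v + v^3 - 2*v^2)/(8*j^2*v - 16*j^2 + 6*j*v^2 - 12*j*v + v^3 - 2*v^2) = (2*j + v)/(4*j + v)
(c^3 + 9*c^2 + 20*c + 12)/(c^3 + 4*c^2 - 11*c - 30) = (c^2 + 7*c + 6)/(c^2 + 2*c - 15)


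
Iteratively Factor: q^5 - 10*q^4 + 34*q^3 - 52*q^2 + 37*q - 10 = (q - 1)*(q^4 - 9*q^3 + 25*q^2 - 27*q + 10) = (q - 5)*(q - 1)*(q^3 - 4*q^2 + 5*q - 2) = (q - 5)*(q - 1)^2*(q^2 - 3*q + 2) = (q - 5)*(q - 1)^3*(q - 2)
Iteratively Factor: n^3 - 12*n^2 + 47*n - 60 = (n - 5)*(n^2 - 7*n + 12) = (n - 5)*(n - 3)*(n - 4)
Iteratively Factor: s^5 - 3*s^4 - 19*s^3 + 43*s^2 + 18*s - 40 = (s - 1)*(s^4 - 2*s^3 - 21*s^2 + 22*s + 40) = (s - 2)*(s - 1)*(s^3 - 21*s - 20) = (s - 5)*(s - 2)*(s - 1)*(s^2 + 5*s + 4) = (s - 5)*(s - 2)*(s - 1)*(s + 4)*(s + 1)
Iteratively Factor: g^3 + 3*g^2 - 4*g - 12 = (g + 2)*(g^2 + g - 6) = (g - 2)*(g + 2)*(g + 3)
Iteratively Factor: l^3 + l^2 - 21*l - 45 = (l + 3)*(l^2 - 2*l - 15) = (l + 3)^2*(l - 5)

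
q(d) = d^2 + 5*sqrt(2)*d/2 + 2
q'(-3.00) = -2.46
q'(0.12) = 3.78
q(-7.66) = 33.59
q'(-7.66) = -11.78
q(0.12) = 2.44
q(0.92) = 6.10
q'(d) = 2*d + 5*sqrt(2)/2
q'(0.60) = 4.74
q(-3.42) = 1.60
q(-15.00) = 173.97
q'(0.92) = 5.38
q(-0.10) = 1.66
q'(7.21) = 17.96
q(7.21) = 79.48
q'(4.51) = 12.56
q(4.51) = 38.29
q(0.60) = 4.48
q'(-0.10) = 3.34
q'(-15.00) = -26.46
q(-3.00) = 0.39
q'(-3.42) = -3.30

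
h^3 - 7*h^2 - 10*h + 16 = (h - 8)*(h - 1)*(h + 2)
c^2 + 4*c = c*(c + 4)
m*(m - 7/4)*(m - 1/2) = m^3 - 9*m^2/4 + 7*m/8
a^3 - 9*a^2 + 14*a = a*(a - 7)*(a - 2)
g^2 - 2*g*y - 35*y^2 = (g - 7*y)*(g + 5*y)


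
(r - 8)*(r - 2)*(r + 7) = r^3 - 3*r^2 - 54*r + 112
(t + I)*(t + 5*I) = t^2 + 6*I*t - 5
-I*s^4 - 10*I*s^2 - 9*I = (s - 3*I)*(s - I)*(s + 3*I)*(-I*s + 1)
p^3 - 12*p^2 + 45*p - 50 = (p - 5)^2*(p - 2)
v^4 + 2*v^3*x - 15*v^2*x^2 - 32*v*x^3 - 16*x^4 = (v - 4*x)*(v + x)^2*(v + 4*x)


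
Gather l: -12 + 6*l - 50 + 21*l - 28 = 27*l - 90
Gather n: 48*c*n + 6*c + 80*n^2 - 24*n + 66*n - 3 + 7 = 6*c + 80*n^2 + n*(48*c + 42) + 4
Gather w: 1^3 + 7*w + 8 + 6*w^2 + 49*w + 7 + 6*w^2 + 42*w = 12*w^2 + 98*w + 16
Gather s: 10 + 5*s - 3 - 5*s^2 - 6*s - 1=-5*s^2 - s + 6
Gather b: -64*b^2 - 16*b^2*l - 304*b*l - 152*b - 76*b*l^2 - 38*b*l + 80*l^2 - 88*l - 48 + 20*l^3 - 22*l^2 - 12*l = b^2*(-16*l - 64) + b*(-76*l^2 - 342*l - 152) + 20*l^3 + 58*l^2 - 100*l - 48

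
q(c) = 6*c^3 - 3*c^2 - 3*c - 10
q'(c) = 18*c^2 - 6*c - 3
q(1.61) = 2.43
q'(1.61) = 34.00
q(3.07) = 126.12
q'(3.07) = 148.23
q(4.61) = 500.25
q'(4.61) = 351.88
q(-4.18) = -488.08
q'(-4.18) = 336.58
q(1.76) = 8.14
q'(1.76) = 42.20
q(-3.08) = -204.53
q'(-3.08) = 186.24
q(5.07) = 679.62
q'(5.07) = 429.27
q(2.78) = 87.38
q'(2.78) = 119.43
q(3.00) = 116.00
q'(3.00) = 141.00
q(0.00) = -10.00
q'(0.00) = -3.00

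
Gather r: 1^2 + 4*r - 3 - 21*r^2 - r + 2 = -21*r^2 + 3*r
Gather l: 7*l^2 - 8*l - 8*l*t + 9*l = 7*l^2 + l*(1 - 8*t)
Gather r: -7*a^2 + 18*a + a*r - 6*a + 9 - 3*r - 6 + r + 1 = -7*a^2 + 12*a + r*(a - 2) + 4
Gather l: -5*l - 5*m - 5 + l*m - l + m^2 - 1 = l*(m - 6) + m^2 - 5*m - 6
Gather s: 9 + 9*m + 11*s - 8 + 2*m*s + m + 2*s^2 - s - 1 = 10*m + 2*s^2 + s*(2*m + 10)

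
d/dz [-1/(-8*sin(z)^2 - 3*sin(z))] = -(16*sin(z) + 3)*cos(z)/((8*sin(z) + 3)^2*sin(z)^2)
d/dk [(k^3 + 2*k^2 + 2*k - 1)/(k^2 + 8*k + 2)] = (k^4 + 16*k^3 + 20*k^2 + 10*k + 12)/(k^4 + 16*k^3 + 68*k^2 + 32*k + 4)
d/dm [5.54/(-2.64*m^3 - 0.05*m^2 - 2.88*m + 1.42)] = (43.8768*m^2 + 0.554*m + 15.9552)/(2.64*m^3 + 0.05*m^2 + 2.88*m - 1.42)^2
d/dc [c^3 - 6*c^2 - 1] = 3*c*(c - 4)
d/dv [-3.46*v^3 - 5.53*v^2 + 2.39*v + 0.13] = -10.38*v^2 - 11.06*v + 2.39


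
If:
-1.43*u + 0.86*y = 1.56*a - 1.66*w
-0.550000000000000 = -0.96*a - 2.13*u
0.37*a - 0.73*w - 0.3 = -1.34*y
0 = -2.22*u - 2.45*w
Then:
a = -2.38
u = 1.33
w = -1.21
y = 0.22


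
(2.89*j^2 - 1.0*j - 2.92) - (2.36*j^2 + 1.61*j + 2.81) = 0.53*j^2 - 2.61*j - 5.73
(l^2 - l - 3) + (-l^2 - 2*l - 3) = -3*l - 6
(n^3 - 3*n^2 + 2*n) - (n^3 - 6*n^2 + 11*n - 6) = 3*n^2 - 9*n + 6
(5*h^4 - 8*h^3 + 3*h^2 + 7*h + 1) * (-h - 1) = -5*h^5 + 3*h^4 + 5*h^3 - 10*h^2 - 8*h - 1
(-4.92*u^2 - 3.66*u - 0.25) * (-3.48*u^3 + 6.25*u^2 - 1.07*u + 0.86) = 17.1216*u^5 - 18.0132*u^4 - 16.7406*u^3 - 1.8775*u^2 - 2.8801*u - 0.215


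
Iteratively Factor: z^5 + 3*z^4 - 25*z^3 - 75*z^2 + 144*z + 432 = (z - 3)*(z^4 + 6*z^3 - 7*z^2 - 96*z - 144) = (z - 4)*(z - 3)*(z^3 + 10*z^2 + 33*z + 36) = (z - 4)*(z - 3)*(z + 4)*(z^2 + 6*z + 9) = (z - 4)*(z - 3)*(z + 3)*(z + 4)*(z + 3)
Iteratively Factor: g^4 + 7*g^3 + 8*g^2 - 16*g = (g + 4)*(g^3 + 3*g^2 - 4*g) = (g + 4)^2*(g^2 - g) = g*(g + 4)^2*(g - 1)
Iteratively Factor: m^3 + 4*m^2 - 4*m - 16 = (m - 2)*(m^2 + 6*m + 8) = (m - 2)*(m + 4)*(m + 2)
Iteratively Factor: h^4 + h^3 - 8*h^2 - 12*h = (h + 2)*(h^3 - h^2 - 6*h) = h*(h + 2)*(h^2 - h - 6) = h*(h - 3)*(h + 2)*(h + 2)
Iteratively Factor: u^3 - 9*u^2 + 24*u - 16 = (u - 1)*(u^2 - 8*u + 16) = (u - 4)*(u - 1)*(u - 4)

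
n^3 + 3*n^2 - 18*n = n*(n - 3)*(n + 6)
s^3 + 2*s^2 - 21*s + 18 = (s - 3)*(s - 1)*(s + 6)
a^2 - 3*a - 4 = (a - 4)*(a + 1)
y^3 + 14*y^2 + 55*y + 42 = (y + 1)*(y + 6)*(y + 7)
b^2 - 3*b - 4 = (b - 4)*(b + 1)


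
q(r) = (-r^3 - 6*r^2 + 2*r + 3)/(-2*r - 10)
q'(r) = (-3*r^2 - 12*r + 2)/(-2*r - 10) + 2*(-r^3 - 6*r^2 + 2*r + 3)/(-2*r - 10)^2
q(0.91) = 0.08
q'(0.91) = 0.95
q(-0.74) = 0.16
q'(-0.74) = -1.12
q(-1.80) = 2.22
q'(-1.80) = -2.86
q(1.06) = 0.23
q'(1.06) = 1.12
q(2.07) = 1.94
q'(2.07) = 2.25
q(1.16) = 0.35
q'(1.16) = 1.24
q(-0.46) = -0.10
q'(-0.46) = -0.74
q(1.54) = 0.90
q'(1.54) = 1.67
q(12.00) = 75.44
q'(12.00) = 12.44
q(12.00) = 75.44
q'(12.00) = 12.44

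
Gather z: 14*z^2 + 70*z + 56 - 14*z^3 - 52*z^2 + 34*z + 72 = -14*z^3 - 38*z^2 + 104*z + 128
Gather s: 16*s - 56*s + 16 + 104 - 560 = -40*s - 440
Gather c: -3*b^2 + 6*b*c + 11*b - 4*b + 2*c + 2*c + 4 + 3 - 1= -3*b^2 + 7*b + c*(6*b + 4) + 6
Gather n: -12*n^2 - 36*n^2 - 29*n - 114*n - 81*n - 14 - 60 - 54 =-48*n^2 - 224*n - 128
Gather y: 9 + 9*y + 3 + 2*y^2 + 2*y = 2*y^2 + 11*y + 12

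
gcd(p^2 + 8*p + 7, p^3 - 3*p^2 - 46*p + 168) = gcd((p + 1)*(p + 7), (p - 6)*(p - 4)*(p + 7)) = p + 7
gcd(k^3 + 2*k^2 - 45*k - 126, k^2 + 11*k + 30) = k + 6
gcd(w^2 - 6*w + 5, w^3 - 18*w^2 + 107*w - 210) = w - 5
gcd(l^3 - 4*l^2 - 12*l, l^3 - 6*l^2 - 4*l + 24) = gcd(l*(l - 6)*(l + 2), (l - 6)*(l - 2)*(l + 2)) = l^2 - 4*l - 12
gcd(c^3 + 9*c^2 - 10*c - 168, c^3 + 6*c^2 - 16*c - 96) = c^2 + 2*c - 24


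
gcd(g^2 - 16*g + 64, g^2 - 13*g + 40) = g - 8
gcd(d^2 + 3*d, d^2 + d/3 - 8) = d + 3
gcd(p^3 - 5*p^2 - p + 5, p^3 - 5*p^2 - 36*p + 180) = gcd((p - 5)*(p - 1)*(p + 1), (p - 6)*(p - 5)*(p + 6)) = p - 5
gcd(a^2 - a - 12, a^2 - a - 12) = a^2 - a - 12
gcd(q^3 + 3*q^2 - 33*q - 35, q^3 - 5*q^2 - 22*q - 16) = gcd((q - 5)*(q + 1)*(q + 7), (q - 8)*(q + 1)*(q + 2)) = q + 1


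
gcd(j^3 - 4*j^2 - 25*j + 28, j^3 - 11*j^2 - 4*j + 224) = j^2 - 3*j - 28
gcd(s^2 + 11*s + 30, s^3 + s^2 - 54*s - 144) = s + 6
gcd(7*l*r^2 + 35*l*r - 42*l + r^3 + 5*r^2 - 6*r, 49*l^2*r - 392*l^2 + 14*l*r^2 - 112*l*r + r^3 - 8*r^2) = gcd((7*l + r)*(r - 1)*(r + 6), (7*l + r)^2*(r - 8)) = 7*l + r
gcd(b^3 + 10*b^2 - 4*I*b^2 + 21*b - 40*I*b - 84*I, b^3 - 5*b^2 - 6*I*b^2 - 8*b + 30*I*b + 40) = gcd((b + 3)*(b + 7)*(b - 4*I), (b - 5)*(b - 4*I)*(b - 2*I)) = b - 4*I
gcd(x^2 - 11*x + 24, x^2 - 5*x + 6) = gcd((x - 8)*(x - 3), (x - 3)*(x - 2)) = x - 3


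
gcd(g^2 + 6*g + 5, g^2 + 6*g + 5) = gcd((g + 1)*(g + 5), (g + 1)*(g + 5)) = g^2 + 6*g + 5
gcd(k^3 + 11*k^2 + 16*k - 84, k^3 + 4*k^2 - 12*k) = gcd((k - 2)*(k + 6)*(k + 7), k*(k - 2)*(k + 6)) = k^2 + 4*k - 12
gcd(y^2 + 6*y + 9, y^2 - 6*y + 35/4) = 1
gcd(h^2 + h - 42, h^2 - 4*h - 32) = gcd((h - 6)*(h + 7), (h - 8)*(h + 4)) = 1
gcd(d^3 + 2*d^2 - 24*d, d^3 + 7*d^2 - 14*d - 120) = d^2 + 2*d - 24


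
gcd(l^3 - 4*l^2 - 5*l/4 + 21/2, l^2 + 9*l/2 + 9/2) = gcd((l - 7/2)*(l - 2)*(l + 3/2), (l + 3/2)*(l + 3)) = l + 3/2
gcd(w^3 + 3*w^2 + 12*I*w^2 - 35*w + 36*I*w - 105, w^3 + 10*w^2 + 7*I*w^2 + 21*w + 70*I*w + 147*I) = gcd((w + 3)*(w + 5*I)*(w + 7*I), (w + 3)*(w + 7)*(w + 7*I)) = w^2 + w*(3 + 7*I) + 21*I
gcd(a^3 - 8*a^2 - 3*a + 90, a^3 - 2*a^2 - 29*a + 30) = a - 6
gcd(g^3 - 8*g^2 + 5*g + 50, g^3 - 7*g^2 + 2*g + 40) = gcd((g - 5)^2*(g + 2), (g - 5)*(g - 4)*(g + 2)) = g^2 - 3*g - 10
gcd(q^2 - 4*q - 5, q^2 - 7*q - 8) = q + 1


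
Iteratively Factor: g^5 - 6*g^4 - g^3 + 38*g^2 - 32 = (g - 4)*(g^4 - 2*g^3 - 9*g^2 + 2*g + 8) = (g - 4)^2*(g^3 + 2*g^2 - g - 2) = (g - 4)^2*(g - 1)*(g^2 + 3*g + 2) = (g - 4)^2*(g - 1)*(g + 2)*(g + 1)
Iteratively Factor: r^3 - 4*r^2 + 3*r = (r - 1)*(r^2 - 3*r) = r*(r - 1)*(r - 3)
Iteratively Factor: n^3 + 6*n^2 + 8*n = (n + 2)*(n^2 + 4*n) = n*(n + 2)*(n + 4)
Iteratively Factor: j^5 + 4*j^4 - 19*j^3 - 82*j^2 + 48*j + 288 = (j + 3)*(j^4 + j^3 - 22*j^2 - 16*j + 96) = (j + 3)*(j + 4)*(j^3 - 3*j^2 - 10*j + 24) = (j - 4)*(j + 3)*(j + 4)*(j^2 + j - 6) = (j - 4)*(j - 2)*(j + 3)*(j + 4)*(j + 3)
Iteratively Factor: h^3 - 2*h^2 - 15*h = (h)*(h^2 - 2*h - 15) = h*(h + 3)*(h - 5)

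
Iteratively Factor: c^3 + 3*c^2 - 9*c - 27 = (c - 3)*(c^2 + 6*c + 9) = (c - 3)*(c + 3)*(c + 3)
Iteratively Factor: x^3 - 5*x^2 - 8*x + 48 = (x + 3)*(x^2 - 8*x + 16) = (x - 4)*(x + 3)*(x - 4)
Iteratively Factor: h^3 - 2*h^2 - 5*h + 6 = (h + 2)*(h^2 - 4*h + 3) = (h - 3)*(h + 2)*(h - 1)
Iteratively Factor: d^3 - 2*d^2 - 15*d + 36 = (d - 3)*(d^2 + d - 12) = (d - 3)*(d + 4)*(d - 3)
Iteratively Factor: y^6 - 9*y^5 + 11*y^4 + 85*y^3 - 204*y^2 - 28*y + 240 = (y - 4)*(y^5 - 5*y^4 - 9*y^3 + 49*y^2 - 8*y - 60) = (y - 4)*(y + 3)*(y^4 - 8*y^3 + 15*y^2 + 4*y - 20) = (y - 5)*(y - 4)*(y + 3)*(y^3 - 3*y^2 + 4) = (y - 5)*(y - 4)*(y - 2)*(y + 3)*(y^2 - y - 2) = (y - 5)*(y - 4)*(y - 2)^2*(y + 3)*(y + 1)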